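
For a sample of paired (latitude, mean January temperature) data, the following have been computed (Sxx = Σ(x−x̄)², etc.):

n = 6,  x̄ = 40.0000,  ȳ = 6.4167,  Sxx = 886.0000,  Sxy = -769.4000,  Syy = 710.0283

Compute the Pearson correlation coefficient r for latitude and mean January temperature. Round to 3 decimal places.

-0.970

r = Sxy/√(Sxx·Syy) = -769.4/√(629085.0738) = -769.4/793.148835 = -0.970058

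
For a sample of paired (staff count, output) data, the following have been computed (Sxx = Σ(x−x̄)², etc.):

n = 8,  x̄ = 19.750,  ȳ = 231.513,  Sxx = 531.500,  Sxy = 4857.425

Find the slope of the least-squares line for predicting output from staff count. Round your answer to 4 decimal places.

b = Sxy/Sxx = 4857.425/531.5 = 9.139087

9.1391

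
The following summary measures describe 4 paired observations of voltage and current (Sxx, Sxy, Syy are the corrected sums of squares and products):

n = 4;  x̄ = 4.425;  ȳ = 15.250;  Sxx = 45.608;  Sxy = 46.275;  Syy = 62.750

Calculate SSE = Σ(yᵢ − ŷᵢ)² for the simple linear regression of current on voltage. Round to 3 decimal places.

15.798

b = Sxy/Sxx = 46.275/45.608 = 1.014625
SSE = Syy − b·Sxy = 62.75 − 1.014625·46.275 = 15.798245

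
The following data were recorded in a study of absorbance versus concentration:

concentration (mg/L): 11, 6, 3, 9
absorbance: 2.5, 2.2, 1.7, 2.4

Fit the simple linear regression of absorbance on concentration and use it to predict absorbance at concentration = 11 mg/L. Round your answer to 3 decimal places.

n = 4, Σx = 29, Σy = 8.8, Σxy = 67.4, Σx² = 247
Sxx = Σx² − (Σx)²/n = 247 − 210.25 = 36.75
Sxy = Σxy − (Σx)(Σy)/n = 67.4 − 63.8 = 3.6
b = Sxy/Sxx = 3.6/36.75 = 0.097959
a = ȳ − b·x̄ = 2.2 − 0.097959·7.25 = 1.489796
ŷ(11) = a + b·11 = 1.489796 + 0.097959·11 = 2.567347

2.567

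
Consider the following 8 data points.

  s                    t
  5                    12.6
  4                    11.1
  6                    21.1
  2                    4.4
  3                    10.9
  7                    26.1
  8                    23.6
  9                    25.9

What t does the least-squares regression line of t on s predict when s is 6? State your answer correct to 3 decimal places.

n = 8, Σx = 44, Σy = 135.7, Σxy = 880.1, Σx² = 284
Sxx = Σx² − (Σx)²/n = 284 − 242 = 42
Sxy = Σxy − (Σx)(Σy)/n = 880.1 − 746.35 = 133.75
b = Sxy/Sxx = 133.75/42 = 3.184524
a = ȳ − b·x̄ = 16.9625 − 3.184524·5.5 = -0.552381
ŷ(6) = a + b·6 = -0.552381 + 3.184524·6 = 18.554762

18.555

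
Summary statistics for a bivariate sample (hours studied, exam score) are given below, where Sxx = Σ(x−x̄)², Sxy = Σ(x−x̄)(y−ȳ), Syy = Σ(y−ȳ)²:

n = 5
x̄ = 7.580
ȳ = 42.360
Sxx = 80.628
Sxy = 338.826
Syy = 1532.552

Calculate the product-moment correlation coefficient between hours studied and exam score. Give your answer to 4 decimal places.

r = Sxy/√(Sxx·Syy) = 338.826/√(123566.602656) = 338.826/351.520416 = 0.963887

0.9639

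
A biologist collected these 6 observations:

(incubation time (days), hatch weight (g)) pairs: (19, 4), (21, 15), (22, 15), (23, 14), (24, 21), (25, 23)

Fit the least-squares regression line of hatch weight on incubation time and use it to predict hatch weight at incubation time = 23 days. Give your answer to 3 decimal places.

17.257

n = 6, Σx = 134, Σy = 92, Σxy = 2122, Σx² = 3016
Sxx = Σx² − (Σx)²/n = 3016 − 2992.666667 = 23.333333
Sxy = Σxy − (Σx)(Σy)/n = 2122 − 2054.666667 = 67.333333
b = Sxy/Sxx = 67.333333/23.333333 = 2.885714
a = ȳ − b·x̄ = 15.333333 − 2.885714·22.333333 = -49.114286
ŷ(23) = a + b·23 = -49.114286 + 2.885714·23 = 17.257143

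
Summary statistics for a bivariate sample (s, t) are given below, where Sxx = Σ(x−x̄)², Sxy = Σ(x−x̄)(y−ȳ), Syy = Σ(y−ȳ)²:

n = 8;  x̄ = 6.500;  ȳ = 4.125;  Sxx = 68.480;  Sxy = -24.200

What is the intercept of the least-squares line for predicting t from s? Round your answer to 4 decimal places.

b = Sxy/Sxx = -24.2/68.48 = -0.353388
a = ȳ − b·x̄ = 4.125 − (-0.353388)·6.5 = 6.422021

6.4220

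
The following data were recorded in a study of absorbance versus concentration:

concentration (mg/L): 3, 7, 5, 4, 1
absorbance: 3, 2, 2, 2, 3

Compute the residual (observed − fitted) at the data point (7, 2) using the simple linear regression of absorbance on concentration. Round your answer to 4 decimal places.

0.2000

n = 5, Σx = 20, Σy = 12, Σxy = 44, Σx² = 100
Sxx = Σx² − (Σx)²/n = 100 − 80 = 20
Sxy = Σxy − (Σx)(Σy)/n = 44 − 48 = -4
b = Sxy/Sxx = -4/20 = -0.2
a = ȳ − b·x̄ = 2.4 − (-0.2)·4 = 3.2
ŷ(7) = 3.2 + (-0.2)·7 = 1.8
residual = y − ŷ = 2 − 1.8 = 0.2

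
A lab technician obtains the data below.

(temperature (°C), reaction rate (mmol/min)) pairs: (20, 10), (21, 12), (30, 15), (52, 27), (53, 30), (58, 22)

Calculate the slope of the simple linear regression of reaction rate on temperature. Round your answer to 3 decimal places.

0.434

n = 6, Σx = 234, Σy = 116, Σxy = 5172, Σx² = 10618
Sxx = Σx² − (Σx)²/n = 10618 − 9126 = 1492
Sxy = Σxy − (Σx)(Σy)/n = 5172 − 4524 = 648
b = Sxy/Sxx = 648/1492 = 0.434316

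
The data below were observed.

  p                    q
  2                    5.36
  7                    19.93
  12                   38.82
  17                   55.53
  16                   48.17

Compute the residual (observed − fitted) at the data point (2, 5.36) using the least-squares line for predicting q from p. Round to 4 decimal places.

n = 5, Σx = 54, Σy = 167.81, Σxy = 2330.8, Σx² = 742
Sxx = Σx² − (Σx)²/n = 742 − 583.2 = 158.8
Sxy = Σxy − (Σx)(Σy)/n = 2330.8 − 1812.348 = 518.452
b = Sxy/Sxx = 518.452/158.8 = 3.264811
a = ȳ − b·x̄ = 33.562 − 3.264811·10.8 = -1.697960
ŷ(2) = -1.697960 + 3.264811·2 = 4.831662
residual = y − ŷ = 5.36 − 4.831662 = 0.528338

0.5283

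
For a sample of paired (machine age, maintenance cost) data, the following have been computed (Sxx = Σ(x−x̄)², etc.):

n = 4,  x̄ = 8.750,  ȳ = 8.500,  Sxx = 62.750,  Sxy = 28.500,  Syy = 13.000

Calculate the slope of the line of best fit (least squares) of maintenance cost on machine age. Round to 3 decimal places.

0.454

b = Sxy/Sxx = 28.5/62.75 = 0.454183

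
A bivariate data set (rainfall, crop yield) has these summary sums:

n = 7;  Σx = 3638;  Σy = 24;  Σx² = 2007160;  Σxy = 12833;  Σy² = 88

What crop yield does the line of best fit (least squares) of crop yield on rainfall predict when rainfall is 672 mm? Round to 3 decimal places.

3.899

Sxx = Σx² − (Σx)²/n = 2007160 − 1890720.571429 = 116439.428571
Sxy = Σxy − (Σx)(Σy)/n = 12833 − 12473.142857 = 359.857143
b = Sxy/Sxx = 359.857143/116439.428571 = 0.003091
a = ȳ − b·x̄ = 3.428571 − 0.003091·519.714286 = 1.822390
ŷ(672) = a + b·672 = 1.822390 + 0.003091·672 = 3.899212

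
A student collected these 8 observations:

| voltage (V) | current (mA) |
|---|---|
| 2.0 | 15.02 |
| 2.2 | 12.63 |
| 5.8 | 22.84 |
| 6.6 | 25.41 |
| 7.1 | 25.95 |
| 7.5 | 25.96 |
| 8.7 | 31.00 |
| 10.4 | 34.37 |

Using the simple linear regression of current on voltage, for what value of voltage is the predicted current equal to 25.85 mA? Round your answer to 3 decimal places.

6.974

n = 8, Σx = 50.3, Σy = 193.18, Σxy = 1364.097, Σx² = 376.55
Sxx = Σx² − (Σx)²/n = 376.55 − 316.26125 = 60.28875
Sxy = Σxy − (Σx)(Σy)/n = 1364.097 − 1214.61925 = 149.47775
b = Sxy/Sxx = 149.47775/60.28875 = 2.479364
a = ȳ − b·x̄ = 24.1475 − 2.479364·6.2875 = 8.558500
Set a + b·x = 25.85: x = (25.85 − 8.558500) / 2.479364 = 6.974168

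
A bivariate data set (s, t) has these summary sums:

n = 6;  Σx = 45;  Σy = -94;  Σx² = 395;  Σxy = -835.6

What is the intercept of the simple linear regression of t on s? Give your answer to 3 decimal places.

Sxx = Σx² − (Σx)²/n = 395 − 337.5 = 57.5
Sxy = Σxy − (Σx)(Σy)/n = -835.6 − (-705) = -130.6
b = Sxy/Sxx = -130.6/57.5 = -2.271304
a = ȳ − b·x̄ = -15.666667 − (-2.271304)·7.5 = 1.368116

1.368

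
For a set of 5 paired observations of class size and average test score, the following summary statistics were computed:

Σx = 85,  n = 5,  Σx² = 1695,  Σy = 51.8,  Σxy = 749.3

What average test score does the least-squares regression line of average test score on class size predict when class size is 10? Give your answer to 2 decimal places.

Sxx = Σx² − (Σx)²/n = 1695 − 1445 = 250
Sxy = Σxy − (Σx)(Σy)/n = 749.3 − 880.6 = -131.3
b = Sxy/Sxx = -131.3/250 = -0.5252
a = ȳ − b·x̄ = 10.36 − (-0.5252)·17 = 19.2884
ŷ(10) = a + b·10 = 19.2884 + (-0.5252)·10 = 14.0364

14.04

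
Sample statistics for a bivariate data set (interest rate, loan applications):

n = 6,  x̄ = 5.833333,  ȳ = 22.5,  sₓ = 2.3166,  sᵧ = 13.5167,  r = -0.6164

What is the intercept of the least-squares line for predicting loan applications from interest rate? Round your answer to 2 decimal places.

b = r · sᵧ/sₓ = -0.6164 · 13.5167/2.3166 = -3.596518
a = ȳ − b·x̄ = 22.5 − (-3.596518)·5.833333 = 43.479688

43.48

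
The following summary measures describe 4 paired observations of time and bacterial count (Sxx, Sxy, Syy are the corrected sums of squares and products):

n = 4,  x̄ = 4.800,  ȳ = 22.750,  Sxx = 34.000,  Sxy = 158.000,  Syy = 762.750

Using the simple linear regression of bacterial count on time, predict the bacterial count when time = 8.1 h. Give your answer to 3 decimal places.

b = Sxy/Sxx = 158/34 = 4.647059
a = ȳ − b·x̄ = 22.75 − 4.647059·4.8 = 0.444118
ŷ(8.1) = a + b·8.1 = 0.444118 + 4.647059·8.1 = 38.085294

38.085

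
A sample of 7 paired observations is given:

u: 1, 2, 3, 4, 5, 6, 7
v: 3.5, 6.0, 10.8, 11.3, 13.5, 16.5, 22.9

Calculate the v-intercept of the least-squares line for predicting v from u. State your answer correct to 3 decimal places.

0.371

n = 7, Σx = 28, Σy = 84.5, Σxy = 419.9, Σx² = 140
Sxx = Σx² − (Σx)²/n = 140 − 112 = 28
Sxy = Σxy − (Σx)(Σy)/n = 419.9 − 338 = 81.9
b = Sxy/Sxx = 81.9/28 = 2.925
a = ȳ − b·x̄ = 12.071429 − 2.925·4 = 0.371429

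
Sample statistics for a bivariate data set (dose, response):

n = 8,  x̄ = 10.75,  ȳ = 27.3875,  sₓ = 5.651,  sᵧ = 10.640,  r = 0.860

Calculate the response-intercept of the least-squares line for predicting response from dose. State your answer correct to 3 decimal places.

9.981

b = r · sᵧ/sₓ = 0.86 · 10.64/5.651 = 1.619253
a = ȳ − b·x̄ = 27.3875 − 1.619253·10.75 = 9.980528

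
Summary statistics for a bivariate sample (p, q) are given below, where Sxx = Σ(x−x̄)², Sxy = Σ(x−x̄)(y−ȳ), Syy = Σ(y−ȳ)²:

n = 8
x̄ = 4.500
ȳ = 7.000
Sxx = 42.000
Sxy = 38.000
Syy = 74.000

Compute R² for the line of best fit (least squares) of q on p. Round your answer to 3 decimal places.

R² = Sxy²/(Sxx·Syy) = (38)²/(42·74) = 0.464607

0.465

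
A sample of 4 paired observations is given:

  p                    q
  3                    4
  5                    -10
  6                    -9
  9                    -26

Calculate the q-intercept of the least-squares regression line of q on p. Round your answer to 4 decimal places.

n = 4, Σx = 23, Σy = -41, Σxy = -326, Σx² = 151
Sxx = Σx² − (Σx)²/n = 151 − 132.25 = 18.75
Sxy = Σxy − (Σx)(Σy)/n = -326 − (-235.75) = -90.25
b = Sxy/Sxx = -90.25/18.75 = -4.813333
a = ȳ − b·x̄ = -10.25 − (-4.813333)·5.75 = 17.426667

17.4267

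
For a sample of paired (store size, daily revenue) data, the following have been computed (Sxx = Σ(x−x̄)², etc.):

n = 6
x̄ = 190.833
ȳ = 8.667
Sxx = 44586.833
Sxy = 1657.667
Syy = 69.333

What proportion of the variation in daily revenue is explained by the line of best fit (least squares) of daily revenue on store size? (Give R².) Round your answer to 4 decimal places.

R² = Sxy²/(Sxx·Syy) = (1657.667)²/(44586.833·69.333) = 0.888890

0.8889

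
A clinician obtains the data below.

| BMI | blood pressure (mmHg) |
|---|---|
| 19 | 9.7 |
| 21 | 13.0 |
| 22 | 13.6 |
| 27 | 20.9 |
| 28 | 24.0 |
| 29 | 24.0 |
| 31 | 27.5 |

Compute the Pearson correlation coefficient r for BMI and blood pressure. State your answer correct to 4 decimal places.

n = 7, Σx = 177, Σy = 132.7, Σxy = 3541.3, Σx² = 4601, Σy² = 2793.11
Sxx = Σx² − (Σx)²/n = 4601 − 4475.571429 = 125.428571
Sxy = Σxy − (Σx)(Σy)/n = 3541.3 − 3355.414286 = 185.885714
Syy = Σy² − (Σy)²/n = 2793.11 − 2515.612857 = 277.497143
r = Sxy/√(Sxx·Syy) = 185.885714/√(34806.070204) = 185.885714/186.563850 = 0.996365

0.9964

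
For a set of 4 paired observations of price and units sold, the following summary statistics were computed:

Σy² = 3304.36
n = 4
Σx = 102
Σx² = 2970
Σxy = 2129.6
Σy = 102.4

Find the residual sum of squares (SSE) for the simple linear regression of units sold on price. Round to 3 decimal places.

Sxx = Σx² − (Σx)²/n = 2970 − 2601 = 369
Sxy = Σxy − (Σx)(Σy)/n = 2129.6 − 2611.2 = -481.6
Syy = Σy² − (Σy)²/n = 3304.36 − 2621.44 = 682.92
b = Sxy/Sxx = -481.6/369 = -1.305149
SSE = Syy − b·Sxy = 682.92 − (-1.305149)·(-481.6) = 54.360217

54.360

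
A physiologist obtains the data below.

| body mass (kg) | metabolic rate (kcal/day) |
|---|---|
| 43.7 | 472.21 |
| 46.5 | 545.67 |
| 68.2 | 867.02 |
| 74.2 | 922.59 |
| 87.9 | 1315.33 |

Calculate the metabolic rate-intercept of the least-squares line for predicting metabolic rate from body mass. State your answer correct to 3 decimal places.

n = 5, Σx = 320.5, Σy = 4122.82, Σxy = 289213.681, Σx² = 21955.23
Sxx = Σx² − (Σx)²/n = 21955.23 − 20544.05 = 1411.18
Sxy = Σxy − (Σx)(Σy)/n = 289213.681 − 264272.762 = 24940.919
b = Sxy/Sxx = 24940.919/1411.18 = 17.673804
a = ȳ − b·x̄ = 824.564 − 17.673804·64.1 = -308.326849

-308.327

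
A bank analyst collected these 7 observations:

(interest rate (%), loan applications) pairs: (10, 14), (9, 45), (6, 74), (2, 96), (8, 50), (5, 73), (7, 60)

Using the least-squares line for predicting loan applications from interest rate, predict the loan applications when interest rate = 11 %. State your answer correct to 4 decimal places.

n = 7, Σx = 47, Σy = 412, Σxy = 2366, Σx² = 359
Sxx = Σx² − (Σx)²/n = 359 − 315.571429 = 43.428571
Sxy = Σxy − (Σx)(Σy)/n = 2366 − 2766.285714 = -400.285714
b = Sxy/Sxx = -400.285714/43.428571 = -9.217105
a = ȳ − b·x̄ = 58.857143 − (-9.217105)·6.714286 = 120.743421
ŷ(11) = a + b·11 = 120.743421 + (-9.217105)·11 = 19.355263

19.3553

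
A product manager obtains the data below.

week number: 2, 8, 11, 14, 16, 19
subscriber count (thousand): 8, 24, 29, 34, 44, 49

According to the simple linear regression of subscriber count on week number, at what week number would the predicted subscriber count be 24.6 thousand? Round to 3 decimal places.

n = 6, Σx = 70, Σy = 188, Σxy = 2638, Σx² = 1002
Sxx = Σx² − (Σx)²/n = 1002 − 816.666667 = 185.333333
Sxy = Σxy − (Σx)(Σy)/n = 2638 − 2193.333333 = 444.666667
b = Sxy/Sxx = 444.666667/185.333333 = 2.399281
a = ȳ − b·x̄ = 31.333333 − 2.399281·11.666667 = 3.341727
Set a + b·x = 24.6: x = (24.6 − 3.341727) / 2.399281 = 8.860270

8.860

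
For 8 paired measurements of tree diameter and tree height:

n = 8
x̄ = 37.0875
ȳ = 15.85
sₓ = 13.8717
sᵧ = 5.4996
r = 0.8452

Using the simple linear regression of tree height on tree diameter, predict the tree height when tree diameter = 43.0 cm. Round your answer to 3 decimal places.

17.831

b = r · sᵧ/sₓ = 0.8452 · 5.4996/13.8717 = 0.335090
a = ȳ − b·x̄ = 15.85 − 0.335090·37.0875 = 3.422366
ŷ(43.0) = a + b·43.0 = 3.422366 + 0.335090·43 = 17.831217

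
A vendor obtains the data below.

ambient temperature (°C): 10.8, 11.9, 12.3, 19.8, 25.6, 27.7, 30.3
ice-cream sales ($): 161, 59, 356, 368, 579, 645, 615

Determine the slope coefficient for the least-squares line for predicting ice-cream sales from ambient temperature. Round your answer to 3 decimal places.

n = 7, Σx = 138.4, Σy = 2783, Σxy = 65429.5, Σx² = 3142.32
Sxx = Σx² − (Σx)²/n = 3142.32 − 2736.365714 = 405.954286
Sxy = Σxy − (Σx)(Σy)/n = 65429.5 − 55023.885714 = 10405.614286
b = Sxy/Sxx = 10405.614286/405.954286 = 25.632478

25.632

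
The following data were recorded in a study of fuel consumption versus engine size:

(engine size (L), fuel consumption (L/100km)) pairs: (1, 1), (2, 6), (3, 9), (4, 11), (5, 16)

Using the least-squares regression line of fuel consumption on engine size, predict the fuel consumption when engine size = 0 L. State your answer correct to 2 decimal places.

n = 5, Σx = 15, Σy = 43, Σxy = 164, Σx² = 55
Sxx = Σx² − (Σx)²/n = 55 − 45 = 10
Sxy = Σxy − (Σx)(Σy)/n = 164 − 129 = 35
b = Sxy/Sxx = 35/10 = 3.5
a = ȳ − b·x̄ = 8.6 − 3.5·3 = -1.9
ŷ(0) = a + b·0 = -1.9 + 3.5·0 = -1.9

-1.90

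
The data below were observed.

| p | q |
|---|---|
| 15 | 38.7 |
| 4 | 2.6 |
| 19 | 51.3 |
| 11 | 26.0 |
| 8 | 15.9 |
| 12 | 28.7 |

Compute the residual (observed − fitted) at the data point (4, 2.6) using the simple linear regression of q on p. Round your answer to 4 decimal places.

n = 6, Σx = 69, Σy = 163.2, Σxy = 2323.2, Σx² = 931
Sxx = Σx² − (Σx)²/n = 931 − 793.5 = 137.5
Sxy = Σxy − (Σx)(Σy)/n = 2323.2 − 1876.8 = 446.4
b = Sxy/Sxx = 446.4/137.5 = 3.246545
a = ȳ − b·x̄ = 27.2 − 3.246545·11.5 = -10.135273
ŷ(4) = -10.135273 + 3.246545·4 = 2.850909
residual = y − ŷ = 2.6 − 2.850909 = -0.250909

-0.2509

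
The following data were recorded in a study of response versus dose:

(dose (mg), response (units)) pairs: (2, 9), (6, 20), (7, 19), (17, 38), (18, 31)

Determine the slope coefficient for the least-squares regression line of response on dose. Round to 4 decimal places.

n = 5, Σx = 50, Σy = 117, Σxy = 1475, Σx² = 702
Sxx = Σx² − (Σx)²/n = 702 − 500 = 202
Sxy = Σxy − (Σx)(Σy)/n = 1475 − 1170 = 305
b = Sxy/Sxx = 305/202 = 1.509901

1.5099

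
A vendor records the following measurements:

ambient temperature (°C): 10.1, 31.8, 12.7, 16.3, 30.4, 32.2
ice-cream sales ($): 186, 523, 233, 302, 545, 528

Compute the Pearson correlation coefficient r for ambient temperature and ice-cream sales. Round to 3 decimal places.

0.994

n = 6, Σx = 133.5, Σy = 2317, Σxy = 59961.3, Σx² = 3501.23, Σy² = 1029427
Sxx = Σx² − (Σx)²/n = 3501.23 − 2970.375 = 530.855
Sxy = Σxy − (Σx)(Σy)/n = 59961.3 − 51553.25 = 8408.05
Syy = Σy² − (Σy)²/n = 1029427 − 894748.166667 = 134678.833333
r = Sxy/√(Sxx·Syy) = 8408.05/√(71494932.069167) = 8408.05/8455.467584 = 0.994392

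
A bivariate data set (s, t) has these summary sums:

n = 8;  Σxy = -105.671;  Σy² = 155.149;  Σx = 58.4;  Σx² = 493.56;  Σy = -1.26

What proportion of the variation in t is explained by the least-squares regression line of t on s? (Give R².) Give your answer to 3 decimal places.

0.893

Sxx = Σx² − (Σx)²/n = 493.56 − 426.32 = 67.24
Sxy = Σxy − (Σx)(Σy)/n = -105.671 − (-9.198) = -96.473
Syy = Σy² − (Σy)²/n = 155.149 − 0.19845 = 154.95055
R² = Sxy²/(Sxx·Syy) = (-96.473)²/(67.24·154.95055) = 0.893286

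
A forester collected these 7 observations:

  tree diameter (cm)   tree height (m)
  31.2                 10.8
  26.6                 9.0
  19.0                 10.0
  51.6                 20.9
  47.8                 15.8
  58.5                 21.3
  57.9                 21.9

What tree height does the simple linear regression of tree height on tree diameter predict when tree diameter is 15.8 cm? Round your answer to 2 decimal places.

n = 7, Σx = 292.6, Σy = 109.7, Σxy = 5114.1, Σx² = 13764.06
Sxx = Σx² − (Σx)²/n = 13764.06 − 12230.68 = 1533.38
Sxy = Σxy − (Σx)(Σy)/n = 5114.1 − 4585.46 = 528.64
b = Sxy/Sxx = 528.64/1533.38 = 0.344755
a = ȳ − b·x̄ = 15.671429 − 0.344755·41.8 = 1.260681
ŷ(15.8) = a + b·15.8 = 1.260681 + 0.344755·15.8 = 6.707806

6.71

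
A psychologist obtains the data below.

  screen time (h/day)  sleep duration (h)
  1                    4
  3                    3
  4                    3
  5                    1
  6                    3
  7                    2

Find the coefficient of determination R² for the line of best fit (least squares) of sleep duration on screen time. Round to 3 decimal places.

0.432

n = 6, Σx = 26, Σy = 16, Σxy = 62, Σx² = 136, Σy² = 48
Sxx = Σx² − (Σx)²/n = 136 − 112.666667 = 23.333333
Sxy = Σxy − (Σx)(Σy)/n = 62 − 69.333333 = -7.333333
Syy = Σy² − (Σy)²/n = 48 − 42.666667 = 5.333333
R² = Sxy²/(Sxx·Syy) = (-7.333333)²/(23.333333·5.333333) = 0.432143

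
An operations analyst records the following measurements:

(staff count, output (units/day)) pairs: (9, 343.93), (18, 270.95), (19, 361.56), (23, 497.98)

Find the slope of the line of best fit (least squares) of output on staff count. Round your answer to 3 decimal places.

n = 4, Σx = 69, Σy = 1474.42, Σxy = 26295.65, Σx² = 1295
Sxx = Σx² − (Σx)²/n = 1295 − 1190.25 = 104.75
Sxy = Σxy − (Σx)(Σy)/n = 26295.65 − 25433.745 = 861.905
b = Sxy/Sxx = 861.905/104.75 = 8.228210

8.228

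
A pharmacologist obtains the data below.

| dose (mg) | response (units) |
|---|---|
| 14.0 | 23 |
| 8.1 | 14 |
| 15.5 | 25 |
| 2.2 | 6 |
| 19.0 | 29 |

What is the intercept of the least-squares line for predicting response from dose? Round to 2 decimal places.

2.96

n = 5, Σx = 58.8, Σy = 97, Σxy = 1387.1, Σx² = 867.7
Sxx = Σx² − (Σx)²/n = 867.7 − 691.488 = 176.212
Sxy = Σxy − (Σx)(Σy)/n = 1387.1 − 1140.72 = 246.38
b = Sxy/Sxx = 246.38/176.212 = 1.398202
a = ȳ − b·x̄ = 19.4 − 1.398202·11.76 = 2.957143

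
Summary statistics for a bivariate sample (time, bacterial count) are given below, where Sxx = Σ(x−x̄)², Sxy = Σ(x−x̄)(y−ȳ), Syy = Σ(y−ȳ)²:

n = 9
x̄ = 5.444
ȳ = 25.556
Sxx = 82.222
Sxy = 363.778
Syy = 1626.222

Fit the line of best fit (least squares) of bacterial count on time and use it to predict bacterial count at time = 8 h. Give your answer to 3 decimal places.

36.865

b = Sxy/Sxx = 363.778/82.222 = 4.424339
a = ȳ − b·x̄ = 25.556 − 4.424339·5.444 = 1.469899
ŷ(8) = a + b·8 = 1.469899 + 4.424339·8 = 36.864610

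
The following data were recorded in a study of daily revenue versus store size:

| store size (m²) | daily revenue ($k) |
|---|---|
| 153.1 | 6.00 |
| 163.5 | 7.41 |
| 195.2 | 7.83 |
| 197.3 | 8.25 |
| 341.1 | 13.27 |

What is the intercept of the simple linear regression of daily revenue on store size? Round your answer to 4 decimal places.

n = 5, Σx = 1050.2, Σy = 42.76, Σxy = 9812.673, Σx² = 243551.4
Sxx = Σx² − (Σx)²/n = 243551.4 − 220584.008 = 22967.392
Sxy = Σxy − (Σx)(Σy)/n = 9812.673 − 8981.3104 = 831.3626
b = Sxy/Sxx = 831.3626/22967.392 = 0.036198
a = ȳ − b·x̄ = 8.552 − 0.036198·210.04 = 0.949073

0.9491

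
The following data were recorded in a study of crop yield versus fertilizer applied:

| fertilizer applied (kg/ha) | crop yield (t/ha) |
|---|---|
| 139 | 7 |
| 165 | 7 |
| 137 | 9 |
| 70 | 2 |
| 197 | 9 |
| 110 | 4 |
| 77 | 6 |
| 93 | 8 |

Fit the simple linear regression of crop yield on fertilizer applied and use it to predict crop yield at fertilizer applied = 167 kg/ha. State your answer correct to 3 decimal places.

8.083

n = 8, Σx = 988, Σy = 52, Σxy = 6920, Σx² = 135702
Sxx = Σx² − (Σx)²/n = 135702 − 122018 = 13684
Sxy = Σxy − (Σx)(Σy)/n = 6920 − 6422 = 498
b = Sxy/Sxx = 498/13684 = 0.036393
a = ȳ − b·x̄ = 6.5 − 0.036393·123.5 = 2.005481
ŷ(167) = a + b·167 = 2.005481 + 0.036393·167 = 8.083090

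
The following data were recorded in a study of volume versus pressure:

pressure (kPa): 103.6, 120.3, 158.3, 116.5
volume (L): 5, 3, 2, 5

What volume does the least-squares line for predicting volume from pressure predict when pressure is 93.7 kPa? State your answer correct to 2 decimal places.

n = 4, Σx = 498.7, Σy = 15, Σxy = 1778, Σx² = 63836.19
Sxx = Σx² − (Σx)²/n = 63836.19 − 62175.4225 = 1660.7675
Sxy = Σxy − (Σx)(Σy)/n = 1778 − 1870.125 = -92.125
b = Sxy/Sxx = -92.125/1660.7675 = -0.055471
a = ȳ − b·x̄ = 3.75 − (-0.055471)·124.675 = 10.665889
ŷ(93.7) = a + b·93.7 = 10.665889 + (-0.055471)·93.7 = 5.468225

5.47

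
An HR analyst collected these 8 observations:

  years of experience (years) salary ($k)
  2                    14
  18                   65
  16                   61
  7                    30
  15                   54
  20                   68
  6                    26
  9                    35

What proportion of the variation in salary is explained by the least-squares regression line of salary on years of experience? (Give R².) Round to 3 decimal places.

0.994

n = 8, Σx = 93, Σy = 353, Σxy = 5025, Σx² = 1375, Σy² = 18483
Sxx = Σx² − (Σx)²/n = 1375 − 1081.125 = 293.875
Sxy = Σxy − (Σx)(Σy)/n = 5025 − 4103.625 = 921.375
Syy = Σy² − (Σy)²/n = 18483 − 15576.125 = 2906.875
R² = Sxy²/(Sxx·Syy) = (921.375)²/(293.875·2906.875) = 0.993765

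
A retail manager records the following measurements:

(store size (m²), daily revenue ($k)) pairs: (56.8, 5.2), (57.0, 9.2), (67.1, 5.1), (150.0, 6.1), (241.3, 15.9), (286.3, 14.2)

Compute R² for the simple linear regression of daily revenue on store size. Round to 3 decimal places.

0.707

n = 6, Σx = 858.5, Σy = 55.7, Σxy = 9979.1, Σx² = 173671.03, Σy² = 629.35
Sxx = Σx² − (Σx)²/n = 173671.03 − 122837.041667 = 50833.988333
Sxy = Σxy − (Σx)(Σy)/n = 9979.1 − 7969.741667 = 2009.358333
Syy = Σy² − (Σy)²/n = 629.35 − 517.081667 = 112.268333
R² = Sxy²/(Sxx·Syy) = (2009.358333)²/(50833.988333·112.268333) = 0.707462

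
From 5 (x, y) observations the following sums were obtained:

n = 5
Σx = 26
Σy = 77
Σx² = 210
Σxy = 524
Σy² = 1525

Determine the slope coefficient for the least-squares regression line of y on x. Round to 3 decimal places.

1.652

Sxx = Σx² − (Σx)²/n = 210 − 135.2 = 74.8
Sxy = Σxy − (Σx)(Σy)/n = 524 − 400.4 = 123.6
b = Sxy/Sxx = 123.6/74.8 = 1.652406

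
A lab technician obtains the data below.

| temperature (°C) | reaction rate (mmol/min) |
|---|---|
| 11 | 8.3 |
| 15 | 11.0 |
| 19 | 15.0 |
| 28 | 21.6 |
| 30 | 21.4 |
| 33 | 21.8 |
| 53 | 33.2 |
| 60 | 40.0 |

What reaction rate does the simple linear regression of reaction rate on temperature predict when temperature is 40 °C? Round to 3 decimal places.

26.949

n = 8, Σx = 249, Σy = 172.3, Σxy = 6667.1, Σx² = 9889
Sxx = Σx² − (Σx)²/n = 9889 − 7750.125 = 2138.875
Sxy = Σxy − (Σx)(Σy)/n = 6667.1 − 5362.8375 = 1304.2625
b = Sxy/Sxx = 1304.2625/2138.875 = 0.609789
a = ȳ − b·x̄ = 21.5375 − 0.609789·31.125 = 2.557817
ŷ(40) = a + b·40 = 2.557817 + 0.609789·40 = 26.949378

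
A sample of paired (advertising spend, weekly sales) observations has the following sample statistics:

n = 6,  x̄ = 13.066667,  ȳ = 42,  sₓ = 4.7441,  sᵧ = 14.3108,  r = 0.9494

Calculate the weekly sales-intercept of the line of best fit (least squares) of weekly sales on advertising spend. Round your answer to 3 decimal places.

b = r · sᵧ/sₓ = 0.9494 · 14.3108/4.7441 = 2.863910
a = ȳ − b·x̄ = 42 − 2.863910·13.066667 = 4.578247

4.578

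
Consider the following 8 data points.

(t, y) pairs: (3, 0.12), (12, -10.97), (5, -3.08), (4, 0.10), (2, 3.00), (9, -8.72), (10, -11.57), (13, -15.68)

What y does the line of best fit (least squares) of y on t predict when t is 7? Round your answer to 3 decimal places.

n = 8, Σx = 58, Σy = -46.8, Σxy = -538.3, Σx² = 548
Sxx = Σx² − (Σx)²/n = 548 − 420.5 = 127.5
Sxy = Σxy − (Σx)(Σy)/n = -538.3 − (-339.3) = -199
b = Sxy/Sxx = -199/127.5 = -1.560784
a = ȳ − b·x̄ = -5.85 − (-1.560784)·7.25 = 5.465686
ŷ(7) = a + b·7 = 5.465686 + (-1.560784)·7 = -5.459804

-5.460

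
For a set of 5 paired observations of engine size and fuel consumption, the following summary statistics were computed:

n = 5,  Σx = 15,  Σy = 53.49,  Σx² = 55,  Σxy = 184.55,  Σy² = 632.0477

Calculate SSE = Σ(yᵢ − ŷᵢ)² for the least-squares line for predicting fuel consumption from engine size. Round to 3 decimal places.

Sxx = Σx² − (Σx)²/n = 55 − 45 = 10
Sxy = Σxy − (Σx)(Σy)/n = 184.55 − 160.47 = 24.08
Syy = Σy² − (Σy)²/n = 632.0477 − 572.23602 = 59.81168
b = Sxy/Sxx = 24.08/10 = 2.408
SSE = Syy − b·Sxy = 59.81168 − 2.408·24.08 = 1.82704

1.827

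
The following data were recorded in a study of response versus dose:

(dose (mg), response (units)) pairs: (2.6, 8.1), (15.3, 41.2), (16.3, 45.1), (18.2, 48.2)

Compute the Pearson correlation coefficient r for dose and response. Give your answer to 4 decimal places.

n = 4, Σx = 52.4, Σy = 142.6, Σxy = 2263.79, Σx² = 837.78, Σy² = 6120.3
Sxx = Σx² − (Σx)²/n = 837.78 − 686.44 = 151.34
Sxy = Σxy − (Σx)(Σy)/n = 2263.79 − 1868.06 = 395.73
Syy = Σy² − (Σy)²/n = 6120.3 − 5083.69 = 1036.61
r = Sxy/√(Sxx·Syy) = 395.73/√(156880.5574) = 395.73/396.081503 = 0.999113

0.9991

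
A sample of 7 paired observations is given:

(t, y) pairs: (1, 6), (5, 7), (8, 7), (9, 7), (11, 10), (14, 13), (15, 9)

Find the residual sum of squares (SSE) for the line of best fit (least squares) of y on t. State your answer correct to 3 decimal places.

n = 7, Σx = 63, Σy = 59, Σxy = 587, Σx² = 713, Σy² = 533
Sxx = Σx² − (Σx)²/n = 713 − 567 = 146
Sxy = Σxy − (Σx)(Σy)/n = 587 − 531 = 56
Syy = Σy² − (Σy)²/n = 533 − 497.285714 = 35.714286
b = Sxy/Sxx = 56/146 = 0.383562
SSE = Syy − b·Sxy = 35.714286 − 0.383562·56 = 14.234834

14.235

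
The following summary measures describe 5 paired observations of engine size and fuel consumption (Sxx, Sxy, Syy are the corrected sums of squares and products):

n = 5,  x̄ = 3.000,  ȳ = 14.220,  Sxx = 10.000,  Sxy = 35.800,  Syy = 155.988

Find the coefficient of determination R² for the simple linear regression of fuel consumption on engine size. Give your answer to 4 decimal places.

R² = Sxy²/(Sxx·Syy) = (35.8)²/(10·155.988) = 0.821627

0.8216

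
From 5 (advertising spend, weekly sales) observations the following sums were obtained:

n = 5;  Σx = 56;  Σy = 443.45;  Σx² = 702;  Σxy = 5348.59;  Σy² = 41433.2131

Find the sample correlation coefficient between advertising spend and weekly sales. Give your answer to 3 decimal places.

0.963

Sxx = Σx² − (Σx)²/n = 702 − 627.2 = 74.8
Sxy = Σxy − (Σx)(Σy)/n = 5348.59 − 4966.64 = 381.95
Syy = Σy² − (Σy)²/n = 41433.2131 − 39329.5805 = 2103.6326
r = Sxy/√(Sxx·Syy) = 381.95/√(157351.71848) = 381.95/396.675836 = 0.962877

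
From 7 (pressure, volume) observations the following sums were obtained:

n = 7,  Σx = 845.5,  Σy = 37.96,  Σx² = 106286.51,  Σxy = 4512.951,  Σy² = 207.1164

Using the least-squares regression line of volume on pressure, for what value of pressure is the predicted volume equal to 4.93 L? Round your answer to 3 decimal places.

149.247

Sxx = Σx² − (Σx)²/n = 106286.51 − 102124.321429 = 4162.188571
Sxy = Σxy − (Σx)(Σy)/n = 4512.951 − 4585.025714 = -72.074714
b = Sxy/Sxx = -72.074714/4162.188571 = -0.017317
a = ȳ − b·x̄ = 5.422857 − (-0.017317)·120.785714 = 7.514448
Set a + b·x = 4.93: x = (4.93 − 7.514448) / (-0.017317) = 149.247351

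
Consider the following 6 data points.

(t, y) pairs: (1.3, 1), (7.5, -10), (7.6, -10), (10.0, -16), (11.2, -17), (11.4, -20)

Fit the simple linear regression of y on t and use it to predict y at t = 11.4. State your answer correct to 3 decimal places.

-18.386

n = 6, Σx = 49, Σy = -72, Σxy = -728.1, Σx² = 471.1
Sxx = Σx² − (Σx)²/n = 471.1 − 400.166667 = 70.933333
Sxy = Σxy − (Σx)(Σy)/n = -728.1 − (-588) = -140.1
b = Sxy/Sxx = -140.1/70.933333 = -1.975094
a = ȳ − b·x̄ = -12 − (-1.975094)·8.166667 = 4.129934
ŷ(11.4) = a + b·11.4 = 4.129934 + (-1.975094)·11.4 = -18.386137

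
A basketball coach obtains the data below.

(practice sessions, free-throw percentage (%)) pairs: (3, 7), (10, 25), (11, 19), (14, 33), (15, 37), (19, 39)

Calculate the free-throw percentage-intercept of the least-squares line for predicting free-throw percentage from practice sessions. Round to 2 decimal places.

0.88

n = 6, Σx = 72, Σy = 160, Σxy = 2238, Σx² = 1012
Sxx = Σx² − (Σx)²/n = 1012 − 864 = 148
Sxy = Σxy − (Σx)(Σy)/n = 2238 − 1920 = 318
b = Sxy/Sxx = 318/148 = 2.148649
a = ȳ − b·x̄ = 26.666667 − 2.148649·12 = 0.882883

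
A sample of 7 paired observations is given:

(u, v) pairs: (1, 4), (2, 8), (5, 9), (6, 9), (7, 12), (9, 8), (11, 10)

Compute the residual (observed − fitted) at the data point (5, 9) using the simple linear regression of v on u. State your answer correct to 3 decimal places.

0.803

n = 7, Σx = 41, Σy = 60, Σxy = 385, Σx² = 317
Sxx = Σx² − (Σx)²/n = 317 − 240.142857 = 76.857143
Sxy = Σxy − (Σx)(Σy)/n = 385 − 351.428571 = 33.571429
b = Sxy/Sxx = 33.571429/76.857143 = 0.436803
a = ȳ − b·x̄ = 8.571429 − 0.436803·5.857143 = 6.013011
ŷ(5) = 6.013011 + 0.436803·5 = 8.197026
residual = y − ŷ = 9 − 8.197026 = 0.802974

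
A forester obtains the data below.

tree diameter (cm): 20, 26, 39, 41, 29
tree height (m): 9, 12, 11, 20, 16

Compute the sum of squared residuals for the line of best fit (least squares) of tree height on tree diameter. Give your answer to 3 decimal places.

n = 5, Σx = 155, Σy = 68, Σxy = 2205, Σx² = 5119, Σy² = 1002
Sxx = Σx² − (Σx)²/n = 5119 − 4805 = 314
Sxy = Σxy − (Σx)(Σy)/n = 2205 − 2108 = 97
Syy = Σy² − (Σy)²/n = 1002 − 924.8 = 77.2
b = Sxy/Sxx = 97/314 = 0.308917
SSE = Syy − b·Sxy = 77.2 − 0.308917·97 = 47.235032

47.235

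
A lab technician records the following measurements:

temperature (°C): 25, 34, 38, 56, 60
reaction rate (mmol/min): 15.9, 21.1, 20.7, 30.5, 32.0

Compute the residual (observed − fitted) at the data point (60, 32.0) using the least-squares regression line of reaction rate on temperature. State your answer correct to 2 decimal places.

n = 5, Σx = 213, Σy = 120.2, Σxy = 5529.5, Σx² = 9961
Sxx = Σx² − (Σx)²/n = 9961 − 9073.8 = 887.2
Sxy = Σxy − (Σx)(Σy)/n = 5529.5 − 5120.52 = 408.98
b = Sxy/Sxx = 408.98/887.2 = 0.460978
a = ȳ − b·x̄ = 24.04 − 0.460978·42.6 = 4.402322
ŷ(60) = 4.402322 + 0.460978·60 = 32.061023
residual = y − ŷ = 32.0 − 32.061023 = -0.061023

-0.06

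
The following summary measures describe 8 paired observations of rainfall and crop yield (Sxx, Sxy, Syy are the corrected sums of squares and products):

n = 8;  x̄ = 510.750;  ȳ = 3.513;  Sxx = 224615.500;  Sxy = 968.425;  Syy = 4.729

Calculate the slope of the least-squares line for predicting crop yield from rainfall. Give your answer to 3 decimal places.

0.004

b = Sxy/Sxx = 968.425/224615.5 = 0.004311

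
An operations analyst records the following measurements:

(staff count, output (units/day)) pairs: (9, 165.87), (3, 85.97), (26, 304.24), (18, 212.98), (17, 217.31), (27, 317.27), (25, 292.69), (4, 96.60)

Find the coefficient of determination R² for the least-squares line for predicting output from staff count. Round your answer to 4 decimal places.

n = 8, Σx = 129, Σy = 1692.93, Σxy = 33458.83, Σx² = 2749, Σy² = 415709.0409
Sxx = Σx² − (Σx)²/n = 2749 − 2080.125 = 668.875
Sxy = Σxy − (Σx)(Σy)/n = 33458.83 − 27298.49625 = 6160.33375
Syy = Σy² − (Σy)²/n = 415709.0409 − 358251.498113 = 57457.542788
R² = Sxy²/(Sxx·Syy) = (6160.33375)²/(668.875·57457.542788) = 0.987453

0.9875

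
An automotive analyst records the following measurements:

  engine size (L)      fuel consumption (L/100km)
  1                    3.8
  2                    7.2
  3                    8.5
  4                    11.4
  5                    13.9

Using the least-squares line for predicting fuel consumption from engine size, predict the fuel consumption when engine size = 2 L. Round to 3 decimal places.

6.520

n = 5, Σx = 15, Σy = 44.8, Σxy = 158.8, Σx² = 55
Sxx = Σx² − (Σx)²/n = 55 − 45 = 10
Sxy = Σxy − (Σx)(Σy)/n = 158.8 − 134.4 = 24.4
b = Sxy/Sxx = 24.4/10 = 2.44
a = ȳ − b·x̄ = 8.96 − 2.44·3 = 1.64
ŷ(2) = a + b·2 = 1.64 + 2.44·2 = 6.52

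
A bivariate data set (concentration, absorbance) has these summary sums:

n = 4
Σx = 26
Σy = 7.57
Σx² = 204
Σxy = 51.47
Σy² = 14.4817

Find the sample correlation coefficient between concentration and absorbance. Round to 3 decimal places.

Sxx = Σx² − (Σx)²/n = 204 − 169 = 35
Sxy = Σxy − (Σx)(Σy)/n = 51.47 − 49.205 = 2.265
Syy = Σy² − (Σy)²/n = 14.4817 − 14.326225 = 0.155475
r = Sxy/√(Sxx·Syy) = 2.265/√(5.441625) = 2.265/2.332729 = 0.970966

0.971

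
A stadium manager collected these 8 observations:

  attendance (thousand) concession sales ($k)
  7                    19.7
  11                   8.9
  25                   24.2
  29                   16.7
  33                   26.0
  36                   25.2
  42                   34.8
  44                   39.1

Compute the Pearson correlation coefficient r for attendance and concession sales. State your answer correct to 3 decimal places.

n = 8, Σx = 227, Σy = 194.6, Σxy = 6272.3, Σx² = 7721, Σy² = 5382.72
Sxx = Σx² − (Σx)²/n = 7721 − 6441.125 = 1279.875
Sxy = Σxy − (Σx)(Σy)/n = 6272.3 − 5521.775 = 750.525
Syy = Σy² − (Σy)²/n = 5382.72 − 4733.645 = 649.075
r = Sxy/√(Sxx·Syy) = 750.525/√(830734.865625) = 750.525/911.446579 = 0.823444

0.823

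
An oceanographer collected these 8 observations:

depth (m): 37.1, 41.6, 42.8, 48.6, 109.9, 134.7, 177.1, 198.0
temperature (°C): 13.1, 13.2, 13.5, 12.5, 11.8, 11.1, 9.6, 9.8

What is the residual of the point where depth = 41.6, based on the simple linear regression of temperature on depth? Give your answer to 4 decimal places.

0.0731

n = 8, Σx = 789.8, Σy = 94.6, Σxy = 8652.98, Σx² = 108091.28
Sxx = Σx² − (Σx)²/n = 108091.28 − 77973.005 = 30118.275
Sxy = Σxy − (Σx)(Σy)/n = 8652.98 − 9339.385 = -686.405
b = Sxy/Sxx = -686.405/30118.275 = -0.022790
a = ȳ − b·x̄ = 11.825 − (-0.022790)·98.725 = 14.074974
ŷ(41.6) = 14.074974 + (-0.022790)·41.6 = 13.126897
residual = y − ŷ = 13.2 − 13.126897 = 0.073103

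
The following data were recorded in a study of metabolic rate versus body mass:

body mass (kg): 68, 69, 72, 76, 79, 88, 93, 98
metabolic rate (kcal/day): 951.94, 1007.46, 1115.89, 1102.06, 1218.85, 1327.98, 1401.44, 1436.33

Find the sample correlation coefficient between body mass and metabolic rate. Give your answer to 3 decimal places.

0.979

n = 8, Σx = 643, Σy = 9561.95, Σxy = 782592.95, Σx² = 52583, Σy² = 11657116.2963
Sxx = Σx² − (Σx)²/n = 52583 − 51681.125 = 901.875
Sxy = Σxy − (Σx)(Σy)/n = 782592.95 − 768541.73125 = 14051.21875
Syy = Σy² − (Σy)²/n = 11657116.2963 − 11428860.975312 = 228255.320987
r = Sxy/√(Sxx·Syy) = 14051.21875/√(205857767.615602) = 14051.21875/14347.744339 = 0.979333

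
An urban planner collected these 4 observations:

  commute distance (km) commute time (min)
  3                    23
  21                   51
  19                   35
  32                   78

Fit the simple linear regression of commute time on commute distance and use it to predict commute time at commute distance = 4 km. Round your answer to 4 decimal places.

19.4087

n = 4, Σx = 75, Σy = 187, Σxy = 4301, Σx² = 1835
Sxx = Σx² − (Σx)²/n = 1835 − 1406.25 = 428.75
Sxy = Σxy − (Σx)(Σy)/n = 4301 − 3506.25 = 794.75
b = Sxy/Sxx = 794.75/428.75 = 1.853644
a = ȳ − b·x̄ = 46.75 − 1.853644·18.75 = 11.994169
ŷ(4) = a + b·4 = 11.994169 + 1.853644·4 = 19.408746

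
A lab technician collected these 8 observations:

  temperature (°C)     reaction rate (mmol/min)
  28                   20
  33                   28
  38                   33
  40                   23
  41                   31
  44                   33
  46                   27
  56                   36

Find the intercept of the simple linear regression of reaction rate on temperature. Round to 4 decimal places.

10.5314

n = 8, Σx = 326, Σy = 231, Σxy = 9639, Σx² = 13786
Sxx = Σx² − (Σx)²/n = 13786 − 13284.5 = 501.5
Sxy = Σxy − (Σx)(Σy)/n = 9639 − 9413.25 = 225.75
b = Sxy/Sxx = 225.75/501.5 = 0.450150
a = ȳ − b·x̄ = 28.875 − 0.450150·40.75 = 10.531406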